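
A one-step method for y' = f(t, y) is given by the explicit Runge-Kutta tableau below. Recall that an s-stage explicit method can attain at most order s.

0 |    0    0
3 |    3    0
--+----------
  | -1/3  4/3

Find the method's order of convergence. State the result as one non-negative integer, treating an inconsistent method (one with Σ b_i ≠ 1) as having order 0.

b = (-1/3, 4/3)
c = (0, 3)
Σ b_i: (-1/3)·1 + 4/3·1 = 1 ✓
b·c: 4/3·3 = 4 ≠ 1/2 ⇒ order 1.

1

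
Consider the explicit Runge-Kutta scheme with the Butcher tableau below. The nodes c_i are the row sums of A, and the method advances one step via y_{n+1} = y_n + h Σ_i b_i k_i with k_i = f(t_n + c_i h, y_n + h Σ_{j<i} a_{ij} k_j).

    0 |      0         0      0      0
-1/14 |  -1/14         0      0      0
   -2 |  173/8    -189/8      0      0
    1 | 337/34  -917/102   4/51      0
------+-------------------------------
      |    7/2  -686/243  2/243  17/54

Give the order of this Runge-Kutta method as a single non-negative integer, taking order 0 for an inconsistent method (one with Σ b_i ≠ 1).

4

b = (7/2, -686/243, 2/243, 17/54)
c = (0, -1/14, -2, 1)
Ac = (0, 0, 27/16, 33/68)
Σ b_i: 7/2·1 + (-686/243)·1 + 2/243·1 + 17/54·1 = 1 ✓
b·c: (-686/243)·(-1/14) + 2/243·(-2) + 17/54·1 = 1/2 ✓
b·c²: (-686/243)·1/196 + 2/243·4 + 17/54·1 = 1/3 ✓
b·Ac: 2/243·27/16 + 17/54·33/68 = 1/6 ✓
b·c³: (-686/243)·(-1/2744) + 2/243·(-8) + 17/54·1 = 1/4 ✓
b·(c∘Ac): 2/243·(-27/8) + 17/54·33/68 = 1/8 ✓
b·Ac²: 2/243·(-27/224) + 17/54·15/56 = 1/12 ✓
b·A²c: 17/54·9/68 = 1/24 ✓; 4 stages ⇒ order 4.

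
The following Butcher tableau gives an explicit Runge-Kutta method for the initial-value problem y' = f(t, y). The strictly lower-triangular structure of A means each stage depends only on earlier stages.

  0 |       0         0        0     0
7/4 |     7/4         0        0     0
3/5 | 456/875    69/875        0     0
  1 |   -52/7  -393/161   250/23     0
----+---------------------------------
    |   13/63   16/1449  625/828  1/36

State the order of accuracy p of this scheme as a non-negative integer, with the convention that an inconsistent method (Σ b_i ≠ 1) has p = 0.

4

b = (13/63, 16/1449, 625/828, 1/36)
c = (0, 7/4, 3/5, 1)
Ac = (0, 0, 69/500, 9/4)
Σ b_i: 13/63·1 + 16/1449·1 + 625/828·1 + 1/36·1 = 1 ✓
b·c: 16/1449·7/4 + 625/828·3/5 + 1/36·1 = 1/2 ✓
b·c²: 16/1449·49/16 + 625/828·9/25 + 1/36·1 = 1/3 ✓
b·Ac: 625/828·69/500 + 1/36·9/4 = 1/6 ✓
b·c³: 16/1449·343/64 + 625/828·27/125 + 1/36·1 = 1/4 ✓
b·(c∘Ac): 625/828·207/2500 + 1/36·9/4 = 1/8 ✓
b·Ac²: 625/828·483/2000 + 1/36·(-57/16) = 1/12 ✓
b·A²c: 1/36·3/2 = 1/24 ✓; 4 stages ⇒ order 4.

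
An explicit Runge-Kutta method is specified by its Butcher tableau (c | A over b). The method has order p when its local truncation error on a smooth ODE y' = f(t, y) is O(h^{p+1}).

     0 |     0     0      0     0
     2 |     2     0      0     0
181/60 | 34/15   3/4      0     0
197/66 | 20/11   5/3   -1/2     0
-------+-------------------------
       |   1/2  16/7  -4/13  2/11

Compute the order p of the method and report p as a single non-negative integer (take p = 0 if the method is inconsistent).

b = (1/2, 16/7, -4/13, 2/11)
c = (0, 2, 181/60, 197/66)
Ac = (0, 0, 3/2, 73/40)
Σ b_i: 1/2·1 + 16/7·1 + (-4/13)·1 + 2/11·1 = 5325/2002 ≠ 1 ⇒ order 0.

0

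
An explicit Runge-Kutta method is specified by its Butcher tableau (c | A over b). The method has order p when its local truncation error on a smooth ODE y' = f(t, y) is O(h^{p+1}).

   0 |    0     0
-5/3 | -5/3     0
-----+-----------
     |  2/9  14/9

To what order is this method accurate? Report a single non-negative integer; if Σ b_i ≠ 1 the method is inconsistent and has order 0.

0

b = (2/9, 14/9)
c = (0, -5/3)
Σ b_i: 2/9·1 + 14/9·1 = 16/9 ≠ 1 ⇒ order 0.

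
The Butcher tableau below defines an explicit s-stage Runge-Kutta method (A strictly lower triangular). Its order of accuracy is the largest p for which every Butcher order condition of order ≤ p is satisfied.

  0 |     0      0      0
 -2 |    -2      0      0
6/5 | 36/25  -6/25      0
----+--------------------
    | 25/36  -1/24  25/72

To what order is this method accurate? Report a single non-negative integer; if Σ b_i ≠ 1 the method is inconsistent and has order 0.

b = (25/36, -1/24, 25/72)
c = (0, -2, 6/5)
Ac = (0, 0, 12/25)
Σ b_i: 25/36·1 + (-1/24)·1 + 25/72·1 = 1 ✓
b·c: (-1/24)·(-2) + 25/72·6/5 = 1/2 ✓
b·c²: (-1/24)·4 + 25/72·36/25 = 1/3 ✓
b·Ac: 25/72·12/25 = 1/6 ✓; 3 stages ⇒ order 3.

3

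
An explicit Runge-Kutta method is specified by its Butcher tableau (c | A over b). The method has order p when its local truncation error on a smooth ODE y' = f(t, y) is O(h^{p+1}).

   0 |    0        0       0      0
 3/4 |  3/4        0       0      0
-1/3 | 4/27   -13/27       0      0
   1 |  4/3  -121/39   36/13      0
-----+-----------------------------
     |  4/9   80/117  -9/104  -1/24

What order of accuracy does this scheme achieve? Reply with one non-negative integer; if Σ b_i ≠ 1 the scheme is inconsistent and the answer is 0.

b = (4/9, 80/117, -9/104, -1/24)
c = (0, 3/4, -1/3, 1)
Ac = (0, 0, -13/36, -13/4)
Σ b_i: 4/9·1 + 80/117·1 + (-9/104)·1 + (-1/24)·1 = 1 ✓
b·c: 80/117·3/4 + (-9/104)·(-1/3) + (-1/24)·1 = 1/2 ✓
b·c²: 80/117·9/16 + (-9/104)·1/9 + (-1/24)·1 = 1/3 ✓
b·Ac: (-9/104)·(-13/36) + (-1/24)·(-13/4) = 1/6 ✓
b·c³: 80/117·27/64 + (-9/104)·(-1/27) + (-1/24)·1 = 1/4 ✓
b·(c∘Ac): (-9/104)·13/108 + (-1/24)·(-13/4) = 1/8 ✓
b·Ac²: (-9/104)·(-13/48) + (-1/24)·(-23/16) = 1/12 ✓
b·A²c: (-1/24)·(-1) = 1/24 ✓; 4 stages ⇒ order 4.

4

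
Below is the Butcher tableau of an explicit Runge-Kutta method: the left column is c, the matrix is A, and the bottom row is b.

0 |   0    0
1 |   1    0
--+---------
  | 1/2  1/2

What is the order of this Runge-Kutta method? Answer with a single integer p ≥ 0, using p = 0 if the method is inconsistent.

2

b = (1/2, 1/2)
c = (0, 1)
Σ b_i: 1/2·1 + 1/2·1 = 1 ✓
b·c: 1/2·1 = 1/2 ✓; 2 stages ⇒ order 2.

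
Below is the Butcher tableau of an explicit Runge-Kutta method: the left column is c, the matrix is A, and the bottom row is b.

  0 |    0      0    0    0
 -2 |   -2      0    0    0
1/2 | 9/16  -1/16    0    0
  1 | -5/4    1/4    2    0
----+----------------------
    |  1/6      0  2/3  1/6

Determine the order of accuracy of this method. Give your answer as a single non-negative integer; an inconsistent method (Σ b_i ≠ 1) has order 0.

b = (1/6, 0, 2/3, 1/6)
c = (0, -2, 1/2, 1)
Ac = (0, 0, 1/8, 1/2)
Σ b_i: 1/6·1 + 2/3·1 + 1/6·1 = 1 ✓
b·c: 2/3·1/2 + 1/6·1 = 1/2 ✓
b·c²: 2/3·1/4 + 1/6·1 = 1/3 ✓
b·Ac: 2/3·1/8 + 1/6·1/2 = 1/6 ✓
b·c³: 2/3·1/8 + 1/6·1 = 1/4 ✓
b·(c∘Ac): 2/3·1/16 + 1/6·1/2 = 1/8 ✓
b·Ac²: 2/3·(-1/4) + 1/6·3/2 = 1/12 ✓
b·A²c: 1/6·1/4 = 1/24 ✓; 4 stages ⇒ order 4.

4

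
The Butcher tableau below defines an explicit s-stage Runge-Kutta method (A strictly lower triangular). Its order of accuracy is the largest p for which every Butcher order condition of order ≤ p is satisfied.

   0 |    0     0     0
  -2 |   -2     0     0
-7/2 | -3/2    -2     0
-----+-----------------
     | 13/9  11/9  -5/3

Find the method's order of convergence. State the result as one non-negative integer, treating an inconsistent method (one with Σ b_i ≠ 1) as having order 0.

b = (13/9, 11/9, -5/3)
c = (0, -2, -7/2)
Ac = (0, 0, 4)
Σ b_i: 13/9·1 + 11/9·1 + (-5/3)·1 = 1 ✓
b·c: 11/9·(-2) + (-5/3)·(-7/2) = 61/18 ≠ 1/2 ⇒ order 1.

1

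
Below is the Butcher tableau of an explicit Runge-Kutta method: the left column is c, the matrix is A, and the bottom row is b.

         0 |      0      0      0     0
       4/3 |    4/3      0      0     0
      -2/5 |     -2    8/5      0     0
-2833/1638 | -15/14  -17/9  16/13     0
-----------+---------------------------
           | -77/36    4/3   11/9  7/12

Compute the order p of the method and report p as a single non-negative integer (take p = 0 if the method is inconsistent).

b = (-77/36, 4/3, 11/9, 7/12)
c = (0, 4/3, -2/5, -2833/1638)
Ac = (0, 0, 32/15, -5284/1755)
Σ b_i: (-77/36)·1 + 4/3·1 + 11/9·1 + 7/12·1 = 1 ✓
b·c: 4/3·4/3 + 11/9·(-2/5) + 7/12·(-2833/1638) = 3931/14040 ≠ 1/2 ⇒ order 1.

1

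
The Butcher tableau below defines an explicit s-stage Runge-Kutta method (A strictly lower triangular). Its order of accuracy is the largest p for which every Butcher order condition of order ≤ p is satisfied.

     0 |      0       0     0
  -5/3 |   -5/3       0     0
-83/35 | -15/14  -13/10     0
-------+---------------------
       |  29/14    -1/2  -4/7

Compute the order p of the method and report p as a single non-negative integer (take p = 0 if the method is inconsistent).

1

b = (29/14, -1/2, -4/7)
c = (0, -5/3, -83/35)
Ac = (0, 0, 13/6)
Σ b_i: 29/14·1 + (-1/2)·1 + (-4/7)·1 = 1 ✓
b·c: (-1/2)·(-5/3) + (-4/7)·(-83/35) = 3217/1470 ≠ 1/2 ⇒ order 1.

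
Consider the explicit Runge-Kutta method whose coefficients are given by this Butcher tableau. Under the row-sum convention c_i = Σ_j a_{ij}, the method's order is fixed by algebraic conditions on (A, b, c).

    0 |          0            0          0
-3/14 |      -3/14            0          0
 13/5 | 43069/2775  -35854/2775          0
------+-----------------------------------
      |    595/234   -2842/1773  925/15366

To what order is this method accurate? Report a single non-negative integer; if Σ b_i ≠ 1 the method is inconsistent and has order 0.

b = (595/234, -2842/1773, 925/15366)
c = (0, -3/14, 13/5)
Ac = (0, 0, 2561/925)
Σ b_i: 595/234·1 + (-2842/1773)·1 + 925/15366·1 = 1 ✓
b·c: (-2842/1773)·(-3/14) + 925/15366·13/5 = 1/2 ✓
b·c²: (-2842/1773)·9/196 + 925/15366·169/25 = 1/3 ✓
b·Ac: 925/15366·2561/925 = 1/6 ✓; 3 stages ⇒ order 3.

3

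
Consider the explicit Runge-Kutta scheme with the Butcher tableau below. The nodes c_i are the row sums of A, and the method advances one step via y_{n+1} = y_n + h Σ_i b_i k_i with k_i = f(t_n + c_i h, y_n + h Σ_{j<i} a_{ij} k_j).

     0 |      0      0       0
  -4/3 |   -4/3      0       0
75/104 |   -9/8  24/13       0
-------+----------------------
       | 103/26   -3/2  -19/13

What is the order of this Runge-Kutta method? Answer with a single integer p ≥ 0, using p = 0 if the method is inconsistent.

b = (103/26, -3/2, -19/13)
c = (0, -4/3, 75/104)
Ac = (0, 0, -32/13)
Σ b_i: 103/26·1 + (-3/2)·1 + (-19/13)·1 = 1 ✓
b·c: (-3/2)·(-4/3) + (-19/13)·75/104 = 1279/1352 ≠ 1/2 ⇒ order 1.

1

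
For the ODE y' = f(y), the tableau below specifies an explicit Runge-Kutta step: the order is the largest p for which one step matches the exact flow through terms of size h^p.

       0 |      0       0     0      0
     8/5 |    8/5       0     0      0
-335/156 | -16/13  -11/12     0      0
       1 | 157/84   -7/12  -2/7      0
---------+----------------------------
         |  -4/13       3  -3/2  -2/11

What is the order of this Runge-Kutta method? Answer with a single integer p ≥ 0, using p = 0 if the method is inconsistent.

0

b = (-4/13, 3, -3/2, -2/11)
c = (0, 8/5, -335/156, 1)
Ac = (0, 0, -22/15, -291/910)
Σ b_i: (-4/13)·1 + 3·1 + (-3/2)·1 + (-2/11)·1 = 289/286 ≠ 1 ⇒ order 0.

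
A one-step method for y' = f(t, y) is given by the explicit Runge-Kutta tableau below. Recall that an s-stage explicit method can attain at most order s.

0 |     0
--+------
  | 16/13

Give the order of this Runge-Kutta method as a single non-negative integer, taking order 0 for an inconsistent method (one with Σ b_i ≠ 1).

b = (16/13)
c = (0)
Σ b_i: 16/13·1 = 16/13 ≠ 1 ⇒ order 0.

0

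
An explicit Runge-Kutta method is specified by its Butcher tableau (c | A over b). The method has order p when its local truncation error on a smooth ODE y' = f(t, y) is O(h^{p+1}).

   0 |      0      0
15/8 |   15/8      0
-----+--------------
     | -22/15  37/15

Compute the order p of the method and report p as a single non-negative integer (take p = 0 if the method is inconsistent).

1

b = (-22/15, 37/15)
c = (0, 15/8)
Σ b_i: (-22/15)·1 + 37/15·1 = 1 ✓
b·c: 37/15·15/8 = 37/8 ≠ 1/2 ⇒ order 1.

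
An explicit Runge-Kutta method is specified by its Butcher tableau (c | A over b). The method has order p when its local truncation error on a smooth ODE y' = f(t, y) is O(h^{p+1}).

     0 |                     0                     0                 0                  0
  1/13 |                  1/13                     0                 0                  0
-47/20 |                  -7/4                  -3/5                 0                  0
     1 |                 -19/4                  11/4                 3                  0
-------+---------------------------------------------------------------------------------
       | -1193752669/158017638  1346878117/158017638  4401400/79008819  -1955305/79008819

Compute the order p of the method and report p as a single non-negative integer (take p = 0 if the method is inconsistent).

b = (-1193752669/158017638, 1346878117/158017638, 4401400/79008819, -1955305/79008819)
c = (0, 1/13, -47/20, 1)
Ac = (0, 0, -3/65, -889/130)
Σ b_i: (-1193752669/158017638)·1 + 1346878117/158017638·1 + 4401400/79008819·1 + (-1955305/79008819)·1 = 1 ✓
b·c: 1346878117/158017638·1/13 + 4401400/79008819·(-47/20) + (-1955305/79008819)·1 = 1/2 ✓
b·c²: 1346878117/158017638·1/169 + 4401400/79008819·2209/400 + (-1955305/79008819)·1 = 1/3 ✓
b·Ac: 4401400/79008819·(-3/65) + (-1955305/79008819)·(-889/130) = 1/6 ✓
b·c³: 1346878117/158017638·1/2197 + 4401400/79008819·(-103823/8000) + (-1955305/79008819)·1 = -10186730211/13694861960 ≠ 1/4 ⇒ order 3.
b·(c∘Ac): 4401400/79008819·141/1300 + (-1955305/79008819)·(-889/130) = 360065177/2054229294 ≠ 1/8
b·Ac²: 4401400/79008819·(-3/845) + (-1955305/79008819)·1121063/67600 = -33739637311/82169171760 ≠ 1/12
b·A²c: (-1955305/79008819)·(-9/65) = 1173183/342371549 ≠ 1/24

3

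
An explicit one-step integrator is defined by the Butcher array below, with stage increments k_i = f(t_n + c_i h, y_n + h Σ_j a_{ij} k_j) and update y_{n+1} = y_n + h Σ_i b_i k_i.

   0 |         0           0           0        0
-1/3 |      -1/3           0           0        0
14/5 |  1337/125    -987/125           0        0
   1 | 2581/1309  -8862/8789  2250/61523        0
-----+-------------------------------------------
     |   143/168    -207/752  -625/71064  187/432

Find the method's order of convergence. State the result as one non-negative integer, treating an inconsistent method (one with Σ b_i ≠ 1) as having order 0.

4

b = (143/168, -207/752, -625/71064, 187/432)
c = (0, -1/3, 14/5, 1)
Ac = (0, 0, 329/125, 82/187)
Σ b_i: 143/168·1 + (-207/752)·1 + (-625/71064)·1 + 187/432·1 = 1 ✓
b·c: (-207/752)·(-1/3) + (-625/71064)·14/5 + 187/432·1 = 1/2 ✓
b·c²: (-207/752)·1/9 + (-625/71064)·196/25 + 187/432·1 = 1/3 ✓
b·Ac: (-625/71064)·329/125 + 187/432·82/187 = 1/6 ✓
b·c³: (-207/752)·(-1/27) + (-625/71064)·2744/125 + 187/432·1 = 1/4 ✓
b·(c∘Ac): (-625/71064)·4606/625 + 187/432·82/187 = 1/8 ✓
b·Ac²: (-625/71064)·(-329/375) + 187/432·98/561 = 1/12 ✓
b·A²c: 187/432·18/187 = 1/24 ✓; 4 stages ⇒ order 4.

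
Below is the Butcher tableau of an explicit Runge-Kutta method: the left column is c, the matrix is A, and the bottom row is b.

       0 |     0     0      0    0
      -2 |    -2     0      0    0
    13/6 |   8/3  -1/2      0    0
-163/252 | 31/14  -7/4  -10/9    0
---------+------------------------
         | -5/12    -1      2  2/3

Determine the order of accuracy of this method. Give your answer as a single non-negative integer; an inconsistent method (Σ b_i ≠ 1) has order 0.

b = (-5/12, -1, 2, 2/3)
c = (0, -2, 13/6, -163/252)
Ac = (0, 0, 1, 59/54)
Σ b_i: (-5/12)·1 + (-1)·1 + 2·1 + 2/3·1 = 5/4 ≠ 1 ⇒ order 0.

0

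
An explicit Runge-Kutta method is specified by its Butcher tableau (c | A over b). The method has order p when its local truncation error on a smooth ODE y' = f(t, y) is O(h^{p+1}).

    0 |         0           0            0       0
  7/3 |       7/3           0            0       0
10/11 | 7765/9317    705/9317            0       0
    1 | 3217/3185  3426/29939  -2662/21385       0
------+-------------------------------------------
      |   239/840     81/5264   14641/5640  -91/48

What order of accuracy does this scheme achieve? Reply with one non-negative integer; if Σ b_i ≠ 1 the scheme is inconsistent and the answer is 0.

4

b = (239/840, 81/5264, 14641/5640, -91/48)
c = (0, 7/3, 10/11, 1)
Ac = (0, 0, 235/1331, 2/13)
Σ b_i: 239/840·1 + 81/5264·1 + 14641/5640·1 + (-91/48)·1 = 1 ✓
b·c: 81/5264·7/3 + 14641/5640·10/11 + (-91/48)·1 = 1/2 ✓
b·c²: 81/5264·49/9 + 14641/5640·100/121 + (-91/48)·1 = 1/3 ✓
b·Ac: 14641/5640·235/1331 + (-91/48)·2/13 = 1/6 ✓
b·c³: 81/5264·343/27 + 14641/5640·1000/1331 + (-91/48)·1 = 1/4 ✓
b·(c∘Ac): 14641/5640·2350/14641 + (-91/48)·2/13 = 1/8 ✓
b·Ac²: 14641/5640·1645/3993 + (-91/48)·142/273 = 1/12 ✓
b·A²c: (-91/48)·(-2/91) = 1/24 ✓; 4 stages ⇒ order 4.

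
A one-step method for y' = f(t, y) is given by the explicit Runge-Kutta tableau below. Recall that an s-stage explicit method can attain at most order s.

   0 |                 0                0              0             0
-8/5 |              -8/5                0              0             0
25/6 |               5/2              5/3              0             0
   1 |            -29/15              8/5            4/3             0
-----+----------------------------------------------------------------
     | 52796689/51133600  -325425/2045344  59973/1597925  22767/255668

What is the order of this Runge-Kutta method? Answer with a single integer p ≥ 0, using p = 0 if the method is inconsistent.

3

b = (52796689/51133600, -325425/2045344, 59973/1597925, 22767/255668)
c = (0, -8/5, 25/6, 1)
Ac = (0, 0, -8/3, 674/225)
Σ b_i: 52796689/51133600·1 + (-325425/2045344)·1 + 59973/1597925·1 + 22767/255668·1 = 1 ✓
b·c: (-325425/2045344)·(-8/5) + 59973/1597925·25/6 + 22767/255668·1 = 1/2 ✓
b·c²: (-325425/2045344)·64/25 + 59973/1597925·625/36 + 22767/255668·1 = 1/3 ✓
b·Ac: 59973/1597925·(-8/3) + 22767/255668·674/225 = 1/6 ✓
b·c³: (-325425/2045344)·(-512/125) + 59973/1597925·15625/216 + 22767/255668·1 = 79516489/23010120 ≠ 1/4 ⇒ order 3.
b·(c∘Ac): 59973/1597925·(-100/9) + 22767/255668·674/225 = -1440707/9587550 ≠ 1/8
b·Ac²: 59973/1597925·64/15 + 22767/255668·91949/3375 = 29754409/11505060 ≠ 1/12
b·A²c: 22767/255668·(-32/9) = -60712/191751 ≠ 1/24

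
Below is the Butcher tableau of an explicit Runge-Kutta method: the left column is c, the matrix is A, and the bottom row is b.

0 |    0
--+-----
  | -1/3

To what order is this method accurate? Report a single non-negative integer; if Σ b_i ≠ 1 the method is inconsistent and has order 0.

0

b = (-1/3)
c = (0)
Σ b_i: (-1/3)·1 = -1/3 ≠ 1 ⇒ order 0.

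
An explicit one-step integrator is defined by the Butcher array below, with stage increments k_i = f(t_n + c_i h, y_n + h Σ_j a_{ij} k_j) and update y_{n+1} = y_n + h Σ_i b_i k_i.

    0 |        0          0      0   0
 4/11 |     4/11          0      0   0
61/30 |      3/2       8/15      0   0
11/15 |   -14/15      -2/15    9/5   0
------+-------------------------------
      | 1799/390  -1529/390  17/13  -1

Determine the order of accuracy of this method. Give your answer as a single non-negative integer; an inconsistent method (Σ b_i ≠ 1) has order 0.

b = (1799/390, -1529/390, 17/13, -1)
c = (0, 4/11, 61/30, 11/15)
Ac = (0, 0, 32/165, 5959/1650)
Σ b_i: 1799/390·1 + (-1529/390)·1 + 17/13·1 + (-1)·1 = 1 ✓
b·c: (-1529/390)·4/11 + 17/13·61/30 + (-1)·11/15 = 1/2 ✓
b·c²: (-1529/390)·16/121 + 17/13·3721/900 + (-1)·121/225 = 111979/25740 ≠ 1/3 ⇒ order 2.
b·Ac: 17/13·32/165 + (-1)·5959/1650 = -24009/7150 ≠ 1/6

2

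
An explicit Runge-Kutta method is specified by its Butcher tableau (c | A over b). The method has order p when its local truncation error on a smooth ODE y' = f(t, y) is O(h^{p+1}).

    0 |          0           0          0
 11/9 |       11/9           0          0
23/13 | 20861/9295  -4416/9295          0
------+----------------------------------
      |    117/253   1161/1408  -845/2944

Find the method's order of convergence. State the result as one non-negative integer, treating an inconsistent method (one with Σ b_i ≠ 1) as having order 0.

b = (117/253, 1161/1408, -845/2944)
c = (0, 11/9, 23/13)
Ac = (0, 0, -1472/2535)
Σ b_i: 117/253·1 + 1161/1408·1 + (-845/2944)·1 = 1 ✓
b·c: 1161/1408·11/9 + (-845/2944)·23/13 = 1/2 ✓
b·c²: 1161/1408·121/81 + (-845/2944)·529/169 = 1/3 ✓
b·Ac: (-845/2944)·(-1472/2535) = 1/6 ✓; 3 stages ⇒ order 3.

3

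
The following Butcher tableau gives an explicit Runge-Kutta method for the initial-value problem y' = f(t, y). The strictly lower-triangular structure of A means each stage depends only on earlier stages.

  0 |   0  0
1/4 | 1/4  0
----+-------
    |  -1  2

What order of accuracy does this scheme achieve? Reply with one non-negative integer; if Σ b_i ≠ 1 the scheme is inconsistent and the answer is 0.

b = (-1, 2)
c = (0, 1/4)
Σ b_i: (-1)·1 + 2·1 = 1 ✓
b·c: 2·1/4 = 1/2 ✓; 2 stages ⇒ order 2.

2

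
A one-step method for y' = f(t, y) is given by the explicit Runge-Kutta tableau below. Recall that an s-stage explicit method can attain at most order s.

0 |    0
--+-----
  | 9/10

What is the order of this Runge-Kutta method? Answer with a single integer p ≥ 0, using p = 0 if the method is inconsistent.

b = (9/10)
c = (0)
Σ b_i: 9/10·1 = 9/10 ≠ 1 ⇒ order 0.

0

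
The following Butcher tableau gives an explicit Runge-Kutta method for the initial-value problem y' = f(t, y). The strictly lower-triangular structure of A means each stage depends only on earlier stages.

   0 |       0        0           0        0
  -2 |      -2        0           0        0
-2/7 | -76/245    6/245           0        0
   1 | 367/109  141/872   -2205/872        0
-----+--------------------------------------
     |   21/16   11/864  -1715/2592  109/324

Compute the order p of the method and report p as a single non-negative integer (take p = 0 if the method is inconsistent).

b = (21/16, 11/864, -1715/2592, 109/324)
c = (0, -2, -2/7, 1)
Ac = (0, 0, -12/245, 87/218)
Σ b_i: 21/16·1 + 11/864·1 + (-1715/2592)·1 + 109/324·1 = 1 ✓
b·c: 11/864·(-2) + (-1715/2592)·(-2/7) + 109/324·1 = 1/2 ✓
b·c²: 11/864·4 + (-1715/2592)·4/49 + 109/324·1 = 1/3 ✓
b·Ac: (-1715/2592)·(-12/245) + 109/324·87/218 = 1/6 ✓
b·c³: 11/864·(-8) + (-1715/2592)·(-8/343) + 109/324·1 = 1/4 ✓
b·(c∘Ac): (-1715/2592)·24/1715 + 109/324·87/218 = 1/8 ✓
b·Ac²: (-1715/2592)·24/245 + 109/324·48/109 = 1/12 ✓
b·A²c: 109/324·27/218 = 1/24 ✓; 4 stages ⇒ order 4.

4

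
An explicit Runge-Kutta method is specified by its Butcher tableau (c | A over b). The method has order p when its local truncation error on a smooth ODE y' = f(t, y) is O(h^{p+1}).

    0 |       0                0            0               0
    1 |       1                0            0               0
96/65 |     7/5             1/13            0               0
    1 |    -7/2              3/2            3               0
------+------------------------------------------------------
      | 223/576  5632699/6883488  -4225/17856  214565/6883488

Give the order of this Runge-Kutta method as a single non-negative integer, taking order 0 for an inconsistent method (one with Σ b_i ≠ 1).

b = (223/576, 5632699/6883488, -4225/17856, 214565/6883488)
c = (0, 1, 96/65, 1)
Ac = (0, 0, 1/13, 771/130)
Σ b_i: 223/576·1 + 5632699/6883488·1 + (-4225/17856)·1 + 214565/6883488·1 = 1 ✓
b·c: 5632699/6883488·1 + (-4225/17856)·96/65 + 214565/6883488·1 = 1/2 ✓
b·c²: 5632699/6883488·1 + (-4225/17856)·9216/4225 + 214565/6883488·1 = 1/3 ✓
b·Ac: (-4225/17856)·1/13 + 214565/6883488·771/130 = 1/6 ✓
b·c³: 5632699/6883488·1 + (-4225/17856)·884736/274625 + 214565/6883488·1 = 17/195 ≠ 1/4 ⇒ order 3.
b·(c∘Ac): (-4225/17856)·96/845 + 214565/6883488·771/130 = 91/576 ≠ 1/8
b·Ac²: (-4225/17856)·1/13 + 214565/6883488·67971/8450 = 7769/33410 ≠ 1/12
b·A²c: 214565/6883488·3/13 = 16505/2294496 ≠ 1/24

3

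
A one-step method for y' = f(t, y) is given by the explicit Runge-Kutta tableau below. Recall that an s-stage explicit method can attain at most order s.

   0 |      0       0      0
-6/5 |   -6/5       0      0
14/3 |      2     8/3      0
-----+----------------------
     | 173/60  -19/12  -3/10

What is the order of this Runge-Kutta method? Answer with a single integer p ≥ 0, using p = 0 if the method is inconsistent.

2

b = (173/60, -19/12, -3/10)
c = (0, -6/5, 14/3)
Ac = (0, 0, -16/5)
Σ b_i: 173/60·1 + (-19/12)·1 + (-3/10)·1 = 1 ✓
b·c: (-19/12)·(-6/5) + (-3/10)·14/3 = 1/2 ✓
b·c²: (-19/12)·36/25 + (-3/10)·196/9 = -661/75 ≠ 1/3 ⇒ order 2.
b·Ac: (-3/10)·(-16/5) = 24/25 ≠ 1/6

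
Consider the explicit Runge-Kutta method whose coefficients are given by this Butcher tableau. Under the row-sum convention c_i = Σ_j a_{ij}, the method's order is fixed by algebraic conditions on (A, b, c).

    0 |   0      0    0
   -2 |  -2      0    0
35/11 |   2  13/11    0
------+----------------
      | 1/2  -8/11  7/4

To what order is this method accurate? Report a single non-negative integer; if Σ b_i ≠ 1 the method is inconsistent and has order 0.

0

b = (1/2, -8/11, 7/4)
c = (0, -2, 35/11)
Ac = (0, 0, -26/11)
Σ b_i: 1/2·1 + (-8/11)·1 + 7/4·1 = 67/44 ≠ 1 ⇒ order 0.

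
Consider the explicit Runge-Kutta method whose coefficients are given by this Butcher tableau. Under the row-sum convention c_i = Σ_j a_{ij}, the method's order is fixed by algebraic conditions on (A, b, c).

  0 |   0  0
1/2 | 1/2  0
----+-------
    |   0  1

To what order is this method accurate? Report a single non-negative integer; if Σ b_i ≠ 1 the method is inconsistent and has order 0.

b = (0, 1)
c = (0, 1/2)
Σ b_i: 1·1 = 1 ✓
b·c: 1·1/2 = 1/2 ✓; 2 stages ⇒ order 2.

2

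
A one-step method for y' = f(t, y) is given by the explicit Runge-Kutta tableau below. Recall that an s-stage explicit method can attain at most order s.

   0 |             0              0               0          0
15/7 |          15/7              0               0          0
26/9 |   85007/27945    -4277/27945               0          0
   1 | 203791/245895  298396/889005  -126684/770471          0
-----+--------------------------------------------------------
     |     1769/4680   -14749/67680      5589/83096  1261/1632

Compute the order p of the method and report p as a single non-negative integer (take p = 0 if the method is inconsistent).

4

b = (1769/4680, -14749/67680, 5589/83096, 1261/1632)
c = (0, 15/7, 26/9, 1)
Ac = (0, 0, -611/1863, 308/1261)
Σ b_i: 1769/4680·1 + (-14749/67680)·1 + 5589/83096·1 + 1261/1632·1 = 1 ✓
b·c: (-14749/67680)·15/7 + 5589/83096·26/9 + 1261/1632·1 = 1/2 ✓
b·c²: (-14749/67680)·225/49 + 5589/83096·676/81 + 1261/1632·1 = 1/3 ✓
b·Ac: 5589/83096·(-611/1863) + 1261/1632·308/1261 = 1/6 ✓
b·c³: (-14749/67680)·3375/343 + 5589/83096·17576/729 + 1261/1632·1 = 1/4 ✓
b·(c∘Ac): 5589/83096·(-15886/16767) + 1261/1632·308/1261 = 1/8 ✓
b·Ac²: 5589/83096·(-3055/4347) + 1261/1632·1492/8827 = 1/12 ✓
b·A²c: 1261/1632·68/1261 = 1/24 ✓; 4 stages ⇒ order 4.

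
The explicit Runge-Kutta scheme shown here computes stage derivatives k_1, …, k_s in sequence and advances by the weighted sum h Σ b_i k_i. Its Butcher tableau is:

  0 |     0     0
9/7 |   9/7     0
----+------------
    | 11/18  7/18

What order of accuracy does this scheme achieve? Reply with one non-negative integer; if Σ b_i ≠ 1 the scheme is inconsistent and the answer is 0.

b = (11/18, 7/18)
c = (0, 9/7)
Σ b_i: 11/18·1 + 7/18·1 = 1 ✓
b·c: 7/18·9/7 = 1/2 ✓; 2 stages ⇒ order 2.

2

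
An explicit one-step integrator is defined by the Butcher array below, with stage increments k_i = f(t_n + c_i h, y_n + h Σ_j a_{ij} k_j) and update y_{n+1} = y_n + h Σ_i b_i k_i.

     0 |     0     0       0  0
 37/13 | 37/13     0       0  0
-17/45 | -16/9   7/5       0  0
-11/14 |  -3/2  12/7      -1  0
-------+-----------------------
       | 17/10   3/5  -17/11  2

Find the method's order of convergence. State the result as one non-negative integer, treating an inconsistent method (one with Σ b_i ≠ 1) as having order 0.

b = (17/10, 3/5, -17/11, 2)
c = (0, 37/13, -17/45, -11/14)
Ac = (0, 0, 259/65, 21527/4095)
Σ b_i: 17/10·1 + 3/5·1 + (-17/11)·1 + 2·1 = 303/110 ≠ 1 ⇒ order 0.

0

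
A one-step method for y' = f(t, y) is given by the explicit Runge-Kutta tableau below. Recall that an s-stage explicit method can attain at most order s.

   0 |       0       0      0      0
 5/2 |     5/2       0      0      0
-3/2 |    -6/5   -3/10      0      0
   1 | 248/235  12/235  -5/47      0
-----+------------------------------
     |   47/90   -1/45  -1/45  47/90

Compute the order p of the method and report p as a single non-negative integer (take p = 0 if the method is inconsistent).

4

b = (47/90, -1/45, -1/45, 47/90)
c = (0, 5/2, -3/2, 1)
Ac = (0, 0, -3/4, 27/94)
Σ b_i: 47/90·1 + (-1/45)·1 + (-1/45)·1 + 47/90·1 = 1 ✓
b·c: (-1/45)·5/2 + (-1/45)·(-3/2) + 47/90·1 = 1/2 ✓
b·c²: (-1/45)·25/4 + (-1/45)·9/4 + 47/90·1 = 1/3 ✓
b·Ac: (-1/45)·(-3/4) + 47/90·27/94 = 1/6 ✓
b·c³: (-1/45)·125/8 + (-1/45)·(-27/8) + 47/90·1 = 1/4 ✓
b·(c∘Ac): (-1/45)·9/8 + 47/90·27/94 = 1/8 ✓
b·Ac²: (-1/45)·(-15/8) + 47/90·15/188 = 1/12 ✓
b·A²c: 47/90·15/188 = 1/24 ✓; 4 stages ⇒ order 4.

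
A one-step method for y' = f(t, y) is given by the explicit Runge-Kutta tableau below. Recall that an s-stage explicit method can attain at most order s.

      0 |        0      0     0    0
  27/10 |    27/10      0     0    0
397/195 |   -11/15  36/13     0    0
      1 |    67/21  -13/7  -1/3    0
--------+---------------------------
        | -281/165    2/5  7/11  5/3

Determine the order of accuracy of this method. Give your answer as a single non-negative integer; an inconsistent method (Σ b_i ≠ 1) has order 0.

1

b = (-281/165, 2/5, 7/11, 5/3)
c = (0, 27/10, 397/195, 1)
Ac = (0, 0, 486/65, -9325/1638)
Σ b_i: (-281/165)·1 + 2/5·1 + 7/11·1 + 5/3·1 = 1 ✓
b·c: 2/5·27/10 + 7/11·397/195 + 5/3·1 = 14451/3575 ≠ 1/2 ⇒ order 1.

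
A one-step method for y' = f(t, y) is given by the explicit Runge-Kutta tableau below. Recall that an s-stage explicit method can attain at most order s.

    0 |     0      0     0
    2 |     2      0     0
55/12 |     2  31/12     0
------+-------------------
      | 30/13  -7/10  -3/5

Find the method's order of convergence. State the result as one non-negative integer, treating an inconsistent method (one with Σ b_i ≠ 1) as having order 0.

0

b = (30/13, -7/10, -3/5)
c = (0, 2, 55/12)
Ac = (0, 0, 31/6)
Σ b_i: 30/13·1 + (-7/10)·1 + (-3/5)·1 = 131/130 ≠ 1 ⇒ order 0.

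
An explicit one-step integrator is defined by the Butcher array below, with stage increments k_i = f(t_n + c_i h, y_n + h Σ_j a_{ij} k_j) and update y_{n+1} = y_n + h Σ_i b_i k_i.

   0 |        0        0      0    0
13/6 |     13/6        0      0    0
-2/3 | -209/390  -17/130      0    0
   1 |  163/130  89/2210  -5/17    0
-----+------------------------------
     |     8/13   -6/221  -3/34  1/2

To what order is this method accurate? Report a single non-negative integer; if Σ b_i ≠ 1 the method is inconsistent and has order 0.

b = (8/13, -6/221, -3/34, 1/2)
c = (0, 13/6, -2/3, 1)
Ac = (0, 0, -17/60, 17/60)
Σ b_i: 8/13·1 + (-6/221)·1 + (-3/34)·1 + 1/2·1 = 1 ✓
b·c: (-6/221)·13/6 + (-3/34)·(-2/3) + 1/2·1 = 1/2 ✓
b·c²: (-6/221)·169/36 + (-3/34)·4/9 + 1/2·1 = 1/3 ✓
b·Ac: (-3/34)·(-17/60) + 1/2·17/60 = 1/6 ✓
b·c³: (-6/221)·2197/216 + (-3/34)·(-8/27) + 1/2·1 = 1/4 ✓
b·(c∘Ac): (-3/34)·17/90 + 1/2·17/60 = 1/8 ✓
b·Ac²: (-3/34)·(-221/360) + 1/2·7/120 = 1/12 ✓
b·A²c: 1/2·1/12 = 1/24 ✓; 4 stages ⇒ order 4.

4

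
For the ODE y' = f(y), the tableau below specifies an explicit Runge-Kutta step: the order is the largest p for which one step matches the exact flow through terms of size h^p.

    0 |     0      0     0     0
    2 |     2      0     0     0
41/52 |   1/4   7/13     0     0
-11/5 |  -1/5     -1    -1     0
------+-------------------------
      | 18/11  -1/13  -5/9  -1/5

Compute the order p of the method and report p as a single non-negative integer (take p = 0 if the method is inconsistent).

0

b = (18/11, -1/13, -5/9, -1/5)
c = (0, 2, 41/52, -11/5)
Ac = (0, 0, 14/13, -145/52)
Σ b_i: 18/11·1 + (-1/13)·1 + (-5/9)·1 + (-1/5)·1 = 5173/6435 ≠ 1 ⇒ order 0.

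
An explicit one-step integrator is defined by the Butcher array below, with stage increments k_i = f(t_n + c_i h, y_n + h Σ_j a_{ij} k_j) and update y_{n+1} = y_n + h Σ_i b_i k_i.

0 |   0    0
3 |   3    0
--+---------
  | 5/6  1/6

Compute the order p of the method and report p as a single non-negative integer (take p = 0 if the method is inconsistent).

b = (5/6, 1/6)
c = (0, 3)
Σ b_i: 5/6·1 + 1/6·1 = 1 ✓
b·c: 1/6·3 = 1/2 ✓; 2 stages ⇒ order 2.

2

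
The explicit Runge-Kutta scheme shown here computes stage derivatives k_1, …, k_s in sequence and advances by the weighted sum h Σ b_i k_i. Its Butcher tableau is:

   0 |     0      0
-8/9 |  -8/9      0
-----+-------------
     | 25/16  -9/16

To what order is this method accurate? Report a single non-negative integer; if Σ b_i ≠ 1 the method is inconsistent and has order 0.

2

b = (25/16, -9/16)
c = (0, -8/9)
Σ b_i: 25/16·1 + (-9/16)·1 = 1 ✓
b·c: (-9/16)·(-8/9) = 1/2 ✓; 2 stages ⇒ order 2.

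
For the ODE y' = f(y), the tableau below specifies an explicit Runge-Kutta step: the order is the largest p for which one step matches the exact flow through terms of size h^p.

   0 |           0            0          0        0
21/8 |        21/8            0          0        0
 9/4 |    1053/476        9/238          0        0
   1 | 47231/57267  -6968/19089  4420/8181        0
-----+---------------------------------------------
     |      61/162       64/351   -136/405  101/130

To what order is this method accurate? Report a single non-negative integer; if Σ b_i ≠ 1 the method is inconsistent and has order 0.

4

b = (61/162, 64/351, -136/405, 101/130)
c = (0, 21/8, 9/4, 1)
Ac = (0, 0, 27/272, 26/101)
Σ b_i: 61/162·1 + 64/351·1 + (-136/405)·1 + 101/130·1 = 1 ✓
b·c: 64/351·21/8 + (-136/405)·9/4 + 101/130·1 = 1/2 ✓
b·c²: 64/351·441/64 + (-136/405)·81/16 + 101/130·1 = 1/3 ✓
b·Ac: (-136/405)·27/272 + 101/130·26/101 = 1/6 ✓
b·c³: 64/351·9261/512 + (-136/405)·729/64 + 101/130·1 = 1/4 ✓
b·(c∘Ac): (-136/405)·243/1088 + 101/130·26/101 = 1/8 ✓
b·Ac²: (-136/405)·567/2176 + 101/130·533/2424 = 1/12 ✓
b·A²c: 101/130·65/1212 = 1/24 ✓; 4 stages ⇒ order 4.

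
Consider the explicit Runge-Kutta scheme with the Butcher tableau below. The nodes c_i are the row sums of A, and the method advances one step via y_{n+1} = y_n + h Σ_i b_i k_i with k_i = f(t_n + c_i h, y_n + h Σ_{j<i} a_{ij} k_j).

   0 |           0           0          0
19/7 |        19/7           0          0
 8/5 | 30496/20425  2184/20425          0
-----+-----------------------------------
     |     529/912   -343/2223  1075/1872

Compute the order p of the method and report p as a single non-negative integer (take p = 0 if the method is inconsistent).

b = (529/912, -343/2223, 1075/1872)
c = (0, 19/7, 8/5)
Ac = (0, 0, 312/1075)
Σ b_i: 529/912·1 + (-343/2223)·1 + 1075/1872·1 = 1 ✓
b·c: (-343/2223)·19/7 + 1075/1872·8/5 = 1/2 ✓
b·c²: (-343/2223)·361/49 + 1075/1872·64/25 = 1/3 ✓
b·Ac: 1075/1872·312/1075 = 1/6 ✓; 3 stages ⇒ order 3.

3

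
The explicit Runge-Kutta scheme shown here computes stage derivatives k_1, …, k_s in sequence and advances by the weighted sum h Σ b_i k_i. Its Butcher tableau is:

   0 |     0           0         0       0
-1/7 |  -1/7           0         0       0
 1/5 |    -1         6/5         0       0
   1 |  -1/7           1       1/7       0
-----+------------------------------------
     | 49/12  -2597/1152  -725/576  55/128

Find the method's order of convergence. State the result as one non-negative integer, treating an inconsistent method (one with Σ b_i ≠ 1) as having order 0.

b = (49/12, -2597/1152, -725/576, 55/128)
c = (0, -1/7, 1/5, 1)
Ac = (0, 0, -6/35, -4/35)
Σ b_i: 49/12·1 + (-2597/1152)·1 + (-725/576)·1 + 55/128·1 = 1 ✓
b·c: (-2597/1152)·(-1/7) + (-725/576)·1/5 + 55/128·1 = 1/2 ✓
b·c²: (-2597/1152)·1/49 + (-725/576)·1/25 + 55/128·1 = 1/3 ✓
b·Ac: (-725/576)·(-6/35) + 55/128·(-4/35) = 1/6 ✓
b·c³: (-2597/1152)·(-1/343) + (-725/576)·1/125 + 55/128·1 = 179/420 ≠ 1/4 ⇒ order 3.
b·(c∘Ac): (-725/576)·(-6/175) + 55/128·(-4/35) = -1/168 ≠ 1/8
b·Ac²: (-725/576)·6/245 + 55/128·32/1225 = -461/23520 ≠ 1/12
b·A²c: 55/128·(-6/245) = -33/3136 ≠ 1/24

3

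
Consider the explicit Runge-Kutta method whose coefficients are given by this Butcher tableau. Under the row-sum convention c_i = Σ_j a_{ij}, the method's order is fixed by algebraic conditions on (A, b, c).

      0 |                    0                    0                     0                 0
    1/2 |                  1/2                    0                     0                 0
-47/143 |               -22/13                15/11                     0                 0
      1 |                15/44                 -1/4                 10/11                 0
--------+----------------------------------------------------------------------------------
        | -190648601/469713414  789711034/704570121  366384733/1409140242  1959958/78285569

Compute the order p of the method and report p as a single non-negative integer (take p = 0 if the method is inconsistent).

b = (-190648601/469713414, 789711034/704570121, 366384733/1409140242, 1959958/78285569)
c = (0, 1/2, -47/143, 1)
Ac = (0, 0, 15/22, -5333/12584)
Σ b_i: (-190648601/469713414)·1 + 789711034/704570121·1 + 366384733/1409140242·1 + 1959958/78285569·1 = 1 ✓
b·c: 789711034/704570121·1/2 + 366384733/1409140242·(-47/143) + 1959958/78285569·1 = 1/2 ✓
b·c²: 789711034/704570121·1/4 + 366384733/1409140242·2209/20449 + 1959958/78285569·1 = 1/3 ✓
b·Ac: 366384733/1409140242·15/22 + 1959958/78285569·(-5333/12584) = 1/6 ✓
b·c³: 789711034/704570121·1/8 + 366384733/1409140242·(-103823/2924207) + 1959958/78285569·1 = 20944603111/134338036404 ≠ 1/4 ⇒ order 3.
b·(c∘Ac): 366384733/1409140242·(-705/3146) + 1959958/78285569·(-5333/12584) = -16175953/234856707 ≠ 1/8
b·Ac²: 366384733/1409140242·15/44 + 1959958/78285569·128501/3599024 = 12027588007/134338036404 ≠ 1/12
b·A²c: 1959958/78285569·75/121 = 1214850/78285569 ≠ 1/24

3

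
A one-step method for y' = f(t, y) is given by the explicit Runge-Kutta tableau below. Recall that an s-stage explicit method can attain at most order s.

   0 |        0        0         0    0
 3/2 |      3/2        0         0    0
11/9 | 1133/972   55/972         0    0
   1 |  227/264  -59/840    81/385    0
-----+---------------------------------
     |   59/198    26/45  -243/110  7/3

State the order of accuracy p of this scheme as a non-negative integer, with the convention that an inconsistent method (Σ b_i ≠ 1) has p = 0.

b = (59/198, 26/45, -243/110, 7/3)
c = (0, 3/2, 11/9, 1)
Ac = (0, 0, 55/648, 17/112)
Σ b_i: 59/198·1 + 26/45·1 + (-243/110)·1 + 7/3·1 = 1 ✓
b·c: 26/45·3/2 + (-243/110)·11/9 + 7/3·1 = 1/2 ✓
b·c²: 26/45·9/4 + (-243/110)·121/81 + 7/3·1 = 1/3 ✓
b·Ac: (-243/110)·55/648 + 7/3·17/112 = 1/6 ✓
b·c³: 26/45·27/8 + (-243/110)·1331/729 + 7/3·1 = 1/4 ✓
b·(c∘Ac): (-243/110)·605/5832 + 7/3·17/112 = 1/8 ✓
b·Ac²: (-243/110)·55/432 + 7/3·5/32 = 1/12 ✓
b·A²c: 7/3·1/56 = 1/24 ✓; 4 stages ⇒ order 4.

4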